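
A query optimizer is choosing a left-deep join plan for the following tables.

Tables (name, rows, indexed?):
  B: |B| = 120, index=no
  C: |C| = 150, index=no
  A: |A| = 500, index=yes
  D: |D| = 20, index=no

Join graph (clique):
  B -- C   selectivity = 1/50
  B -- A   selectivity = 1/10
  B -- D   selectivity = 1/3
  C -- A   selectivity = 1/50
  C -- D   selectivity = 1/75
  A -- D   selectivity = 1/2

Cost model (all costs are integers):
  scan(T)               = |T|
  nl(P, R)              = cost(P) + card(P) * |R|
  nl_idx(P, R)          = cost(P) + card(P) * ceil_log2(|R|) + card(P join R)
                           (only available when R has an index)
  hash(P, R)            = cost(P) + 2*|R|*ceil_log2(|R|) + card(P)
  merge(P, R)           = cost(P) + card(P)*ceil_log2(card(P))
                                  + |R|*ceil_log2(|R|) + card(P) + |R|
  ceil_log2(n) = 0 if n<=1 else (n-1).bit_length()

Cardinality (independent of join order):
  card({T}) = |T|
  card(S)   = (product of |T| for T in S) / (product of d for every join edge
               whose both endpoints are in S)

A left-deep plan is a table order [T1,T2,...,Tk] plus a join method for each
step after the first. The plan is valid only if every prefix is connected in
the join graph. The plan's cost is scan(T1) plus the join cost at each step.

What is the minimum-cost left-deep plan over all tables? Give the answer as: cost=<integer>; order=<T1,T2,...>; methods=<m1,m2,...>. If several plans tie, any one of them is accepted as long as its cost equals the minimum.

cost=2044; order=C,D,B,A; methods=hash,merge,nl_idx

Selinger DP (subsets sized 1..n):
  {B}: scan cost=120, card=120
  {C}: scan cost=150, card=150
  {A}: scan cost=500, card=500
  {D}: scan cost=20, card=20
  {BC}: card=360; try (B,hash)→1980, (C,merge)→2430, (B,merge)→2460, (C,hash)→2640, (C,nl)→18120, (B,nl)→18150; best=1980 via (B,hash)
  {AB}: card=6000; try (B,hash)→2680, (A,merge)→6080, (B,merge)→6460, (A,nl_idx)→7200, (A,hash)→9240, (A,nl)→60120 …(+1); best=2680 via (B,hash)
  {BD}: card=800; try (D,hash)→440, (B,merge)→1100, (D,merge)→1200, (B,hash)→1720, (B,nl)→2420, (D,nl)→2520; best=440 via (D,hash)
  {AC}: card=1500; try (A,nl_idx)→3000, (C,hash)→3400, (A,merge)→6500, (C,merge)→6850, (A,hash)→9300, (A,nl)→75150 …(+1); best=3000 via (A,nl_idx)
  {CD}: card=40; try (D,hash)→500, (C,merge)→1490, (D,merge)→1620, (C,hash)→2440, (C,nl)→3020, (D,nl)→3150; best=500 via (D,hash)
  {AD}: card=5000; try (D,hash)→1200, (A,merge)→5140, (A,nl_idx)→5200, (D,merge)→5620, (A,hash)→9040, (A,nl)→10020 …(+1); best=1200 via (D,hash)
  {ABC}: card=360; try (A,nl_idx)→5580, (B,hash)→6180, (A,merge)→10580, (C,hash)→11080, (A,hash)→11340, (B,merge)→21960 …(+4); best=5580 via (A,nl_idx)
  {BCD}: card=32; try (B,merge)→1740, (B,hash)→2220, (D,hash)→2540, (C,hash)→3640, (B,nl)→5300, (D,merge)→5700 …(+3); best=1740 via (B,merge)
  {ABD}: card=20000; try (B,hash)→7880, (D,hash)→8880, (A,hash)→10240, (A,merge)→14240, (A,nl_idx)→27640, (B,merge)→72160 …(+4); best=7880 via (B,hash)
  {ACD}: card=200; try (A,nl_idx)→1060, (D,hash)→4700, (A,merge)→5780, (C,hash)→8600, (A,hash)→9540, (A,nl)→20500 …(+4); best=1060 via (A,nl_idx)
  {ABCD}: card=16; try (A,nl_idx)→2044, (B,hash)→2940, (B,merge)→3820, (D,hash)→6140, (A,merge)→6932, (D,merge)→9300 …(+7); best=2044 via (A,nl_idx)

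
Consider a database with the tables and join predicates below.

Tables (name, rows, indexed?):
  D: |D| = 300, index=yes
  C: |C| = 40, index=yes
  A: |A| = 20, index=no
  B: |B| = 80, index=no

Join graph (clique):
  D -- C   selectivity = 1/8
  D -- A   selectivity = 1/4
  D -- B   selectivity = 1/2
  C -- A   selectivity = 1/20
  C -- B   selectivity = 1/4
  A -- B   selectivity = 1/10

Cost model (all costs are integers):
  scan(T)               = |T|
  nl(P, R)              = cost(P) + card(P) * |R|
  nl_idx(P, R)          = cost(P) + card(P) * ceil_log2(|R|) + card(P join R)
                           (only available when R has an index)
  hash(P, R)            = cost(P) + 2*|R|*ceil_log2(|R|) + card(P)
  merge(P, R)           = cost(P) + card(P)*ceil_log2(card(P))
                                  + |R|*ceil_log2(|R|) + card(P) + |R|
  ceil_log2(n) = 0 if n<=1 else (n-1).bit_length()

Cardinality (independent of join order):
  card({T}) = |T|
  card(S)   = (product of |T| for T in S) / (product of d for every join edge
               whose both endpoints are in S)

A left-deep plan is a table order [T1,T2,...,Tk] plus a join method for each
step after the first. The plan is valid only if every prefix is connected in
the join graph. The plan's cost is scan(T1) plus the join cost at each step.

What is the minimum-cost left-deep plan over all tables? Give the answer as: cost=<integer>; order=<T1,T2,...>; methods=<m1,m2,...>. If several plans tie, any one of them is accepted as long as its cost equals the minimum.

Selinger DP (subsets sized 1..n):
  {D}: scan cost=300, card=300
  {C}: scan cost=40, card=40
  {A}: scan cost=20, card=20
  {B}: scan cost=80, card=80
  {CD}: card=1500; try (C,hash)→1080, (D,nl_idx)→1900, (D,merge)→3320, (C,merge)→3580, (C,nl_idx)→3600, (D,hash)→5480 …(+2); best=1080 via (C,hash)
  {AD}: card=1500; try (A,hash)→800, (D,nl_idx)→1700, (D,merge)→3140, (A,merge)→3420, (D,hash)→5440, (D,nl)→6020 …(+1); best=800 via (A,hash)
  {BD}: card=12000; try (B,hash)→1720, (D,merge)→3720, (B,merge)→3940, (D,hash)→5560, (D,nl_idx)→12800, (D,nl)→24080 …(+1); best=1720 via (B,hash)
  {AC}: card=40; try (C,nl_idx)→180, (A,hash)→280, (C,merge)→420, (A,merge)→440, (C,hash)→520, (C,nl)→820 …(+1); best=180 via (C,nl_idx)
  {BC}: card=800; try (C,hash)→640, (B,merge)→960, (C,merge)→1000, (B,hash)→1200, (C,nl_idx)→1360, (B,nl)→3240 …(+1); best=640 via (C,hash)
  {AB}: card=160; try (A,hash)→360, (B,merge)→780, (A,merge)→840, (B,hash)→1160, (B,nl)→1620, (A,nl)→1680; best=360 via (A,hash)
  {ACD}: card=375; try (D,nl_idx)→915, (C,hash)→2780, (A,hash)→2780, (D,merge)→3460, (D,hash)→5620, (C,nl_idx)→10175 …(+5); best=915 via (D,nl_idx)
  {BCD}: card=15000; try (B,hash)→3700, (D,hash)→6840, (D,merge)→12440, (C,hash)→14200, (B,merge)→19720, (D,nl_idx)→22840 …(+5); best=3700 via (B,hash)
  {ABD}: card=6000; try (B,hash)→3420, (D,merge)→4800, (D,hash)→5920, (D,nl_idx)→7800, (A,hash)→13920, (B,merge)→19440 …(+4); best=3420 via (B,hash)
  {ABC}: card=80; try (C,hash)→1000, (B,merge)→1100, (B,hash)→1340, (C,nl_idx)→1400, (A,hash)→1640, (C,merge)→2080 …(+4); best=1000 via (C,hash)
  {ABCD}: card=375; try (D,nl_idx)→2095, (B,hash)→2410, (D,merge)→4640, (B,merge)→5305, (D,hash)→6480, (C,hash)→9900 …(+8); best=2095 via (D,nl_idx)

cost=2095; order=B,A,C,D; methods=hash,hash,nl_idx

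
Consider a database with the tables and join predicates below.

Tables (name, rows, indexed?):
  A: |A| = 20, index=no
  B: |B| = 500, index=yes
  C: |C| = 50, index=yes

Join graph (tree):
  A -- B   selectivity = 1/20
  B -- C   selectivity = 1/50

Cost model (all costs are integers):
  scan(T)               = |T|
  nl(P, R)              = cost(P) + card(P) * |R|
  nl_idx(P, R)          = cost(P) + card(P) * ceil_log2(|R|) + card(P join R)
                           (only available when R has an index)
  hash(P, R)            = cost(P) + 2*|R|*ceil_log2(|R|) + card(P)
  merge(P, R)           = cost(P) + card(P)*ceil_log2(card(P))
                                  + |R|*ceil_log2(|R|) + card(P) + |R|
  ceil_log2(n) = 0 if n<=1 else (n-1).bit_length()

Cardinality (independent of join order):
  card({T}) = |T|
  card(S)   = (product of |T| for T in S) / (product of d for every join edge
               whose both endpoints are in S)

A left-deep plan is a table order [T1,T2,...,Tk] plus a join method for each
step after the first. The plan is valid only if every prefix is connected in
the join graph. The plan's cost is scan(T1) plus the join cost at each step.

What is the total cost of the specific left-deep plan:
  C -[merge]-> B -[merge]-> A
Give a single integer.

step 1: scan C: cost=50, card=50
step 2: join B via merge
    card(P join B) = 50*500/(50) = 500
    cost = 50 + 50*6 + 500*9 + 50 + 500 = 5400
step 3: join A via merge
    card(P join A) = 500*20/(20) = 500
    cost = 5400 + 500*9 + 20*5 + 500 + 20 = 10520

10520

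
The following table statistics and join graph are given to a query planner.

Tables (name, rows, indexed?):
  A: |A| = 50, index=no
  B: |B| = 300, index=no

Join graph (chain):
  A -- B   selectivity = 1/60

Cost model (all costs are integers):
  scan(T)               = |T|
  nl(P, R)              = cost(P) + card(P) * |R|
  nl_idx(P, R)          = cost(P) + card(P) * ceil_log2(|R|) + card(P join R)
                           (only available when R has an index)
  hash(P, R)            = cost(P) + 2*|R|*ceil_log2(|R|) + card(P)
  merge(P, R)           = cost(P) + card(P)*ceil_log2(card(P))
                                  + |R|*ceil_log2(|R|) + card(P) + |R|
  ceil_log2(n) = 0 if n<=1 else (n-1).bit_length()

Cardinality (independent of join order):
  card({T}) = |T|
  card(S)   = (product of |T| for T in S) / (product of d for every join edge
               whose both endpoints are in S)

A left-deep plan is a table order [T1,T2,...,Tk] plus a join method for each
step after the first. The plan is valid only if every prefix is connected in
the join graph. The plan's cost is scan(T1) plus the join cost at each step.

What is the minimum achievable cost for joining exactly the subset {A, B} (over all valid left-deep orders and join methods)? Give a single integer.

Selinger DP over subsets of {A,B}:
  {A}: scan cost=50, card=50
  {B}: scan cost=300, card=300
  {AB}: card=250; try (A,hash)→1200, (B,merge)→3400, (A,merge)→3650, (B,hash)→5500, (B,nl)→15050, (A,nl)→15300; best=1200 via (A,hash)

1200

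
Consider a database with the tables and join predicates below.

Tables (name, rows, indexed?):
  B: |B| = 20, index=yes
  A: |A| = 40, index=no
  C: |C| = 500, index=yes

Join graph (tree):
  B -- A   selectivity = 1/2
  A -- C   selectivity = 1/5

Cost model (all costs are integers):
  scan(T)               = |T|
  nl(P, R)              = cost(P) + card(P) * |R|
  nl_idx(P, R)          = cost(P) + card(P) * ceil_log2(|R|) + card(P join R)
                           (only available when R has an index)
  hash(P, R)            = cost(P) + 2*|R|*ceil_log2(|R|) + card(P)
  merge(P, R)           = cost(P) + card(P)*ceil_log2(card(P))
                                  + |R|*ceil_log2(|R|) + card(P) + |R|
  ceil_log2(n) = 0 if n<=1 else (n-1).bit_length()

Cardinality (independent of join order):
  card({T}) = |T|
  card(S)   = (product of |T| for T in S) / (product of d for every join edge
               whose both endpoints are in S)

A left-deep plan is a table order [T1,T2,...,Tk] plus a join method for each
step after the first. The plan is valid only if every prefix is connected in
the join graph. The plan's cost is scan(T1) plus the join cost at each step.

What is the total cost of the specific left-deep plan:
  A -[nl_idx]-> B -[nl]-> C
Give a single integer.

step 1: scan A: cost=40, card=40
step 2: join B via nl_idx
    card(P join B) = 40*20/(2) = 400
    cost = 40 + 40*5 + 400 = 640
step 3: join C via nl
    card(P join C) = 400*500/(5) = 40000
    cost = 640 + 400*500 = 200640

200640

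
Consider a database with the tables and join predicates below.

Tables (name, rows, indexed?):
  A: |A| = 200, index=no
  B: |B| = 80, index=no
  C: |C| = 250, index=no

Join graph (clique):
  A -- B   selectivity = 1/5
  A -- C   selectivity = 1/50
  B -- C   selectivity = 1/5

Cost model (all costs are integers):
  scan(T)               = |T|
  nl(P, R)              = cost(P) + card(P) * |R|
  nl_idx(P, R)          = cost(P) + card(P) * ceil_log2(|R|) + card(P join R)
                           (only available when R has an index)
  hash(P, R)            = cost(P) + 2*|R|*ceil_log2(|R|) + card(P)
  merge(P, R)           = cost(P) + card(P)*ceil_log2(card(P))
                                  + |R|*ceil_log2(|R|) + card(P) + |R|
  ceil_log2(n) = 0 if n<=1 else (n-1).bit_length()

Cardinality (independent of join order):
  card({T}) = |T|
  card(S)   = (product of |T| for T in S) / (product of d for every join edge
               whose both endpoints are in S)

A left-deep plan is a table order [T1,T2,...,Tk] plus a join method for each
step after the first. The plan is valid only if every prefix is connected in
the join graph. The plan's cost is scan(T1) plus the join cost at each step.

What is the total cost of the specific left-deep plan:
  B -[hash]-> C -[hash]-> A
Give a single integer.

11360

step 1: scan B: cost=80, card=80
step 2: join C via hash
    card(P join C) = 80*250/(5) = 4000
    cost = 80 + 2*250*8 + 80 = 4160
step 3: join A via hash
    card(P join A) = 4000*200/(5*50) = 3200
    cost = 4160 + 2*200*8 + 4000 = 11360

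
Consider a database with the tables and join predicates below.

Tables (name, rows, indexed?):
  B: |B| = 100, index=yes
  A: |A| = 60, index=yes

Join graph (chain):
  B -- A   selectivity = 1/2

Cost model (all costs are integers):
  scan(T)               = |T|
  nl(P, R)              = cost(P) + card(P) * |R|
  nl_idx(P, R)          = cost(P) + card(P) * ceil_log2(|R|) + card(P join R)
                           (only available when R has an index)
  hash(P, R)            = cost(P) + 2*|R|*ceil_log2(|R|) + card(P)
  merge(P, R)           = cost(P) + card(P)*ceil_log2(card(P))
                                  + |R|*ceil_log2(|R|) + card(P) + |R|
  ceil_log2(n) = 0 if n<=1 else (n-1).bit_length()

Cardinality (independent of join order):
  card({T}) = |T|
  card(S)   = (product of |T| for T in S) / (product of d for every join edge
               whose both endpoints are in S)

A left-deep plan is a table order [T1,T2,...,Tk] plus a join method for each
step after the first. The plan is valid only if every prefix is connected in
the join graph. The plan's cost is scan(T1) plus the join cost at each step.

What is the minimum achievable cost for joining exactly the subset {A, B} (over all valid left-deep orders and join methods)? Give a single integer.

Selinger DP over subsets of {A,B}:
  {B}: scan cost=100, card=100
  {A}: scan cost=60, card=60
  {AB}: card=3000; try (A,hash)→920, (B,merge)→1280, (A,merge)→1320, (B,hash)→1520, (B,nl_idx)→3480, (A,nl_idx)→3700 …(+2); best=920 via (A,hash)

920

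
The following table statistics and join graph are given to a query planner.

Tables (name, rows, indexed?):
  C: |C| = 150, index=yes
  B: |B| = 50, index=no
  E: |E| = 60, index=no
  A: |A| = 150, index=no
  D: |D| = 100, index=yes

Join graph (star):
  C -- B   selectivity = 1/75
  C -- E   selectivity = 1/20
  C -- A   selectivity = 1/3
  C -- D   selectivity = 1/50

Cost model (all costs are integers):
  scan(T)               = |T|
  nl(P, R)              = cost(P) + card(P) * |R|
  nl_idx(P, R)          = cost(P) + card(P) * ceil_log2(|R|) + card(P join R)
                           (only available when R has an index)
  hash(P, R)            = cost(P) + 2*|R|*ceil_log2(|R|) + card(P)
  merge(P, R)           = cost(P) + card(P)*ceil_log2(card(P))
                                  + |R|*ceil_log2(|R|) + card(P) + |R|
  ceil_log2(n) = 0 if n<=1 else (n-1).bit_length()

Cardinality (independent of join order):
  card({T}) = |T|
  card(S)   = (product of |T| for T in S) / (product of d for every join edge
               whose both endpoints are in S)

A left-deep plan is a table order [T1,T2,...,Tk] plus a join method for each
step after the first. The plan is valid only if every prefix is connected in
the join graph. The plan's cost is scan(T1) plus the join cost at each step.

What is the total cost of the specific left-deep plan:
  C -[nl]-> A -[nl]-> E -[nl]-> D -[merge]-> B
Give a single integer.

step 1: scan C: cost=150, card=150
step 2: join A via nl
    card(P join A) = 150*150/(3) = 7500
    cost = 150 + 150*150 = 22650
step 3: join E via nl
    card(P join E) = 7500*60/(20) = 22500
    cost = 22650 + 7500*60 = 472650
step 4: join D via nl
    card(P join D) = 22500*100/(50) = 45000
    cost = 472650 + 22500*100 = 2722650
step 5: join B via merge
    card(P join B) = 45000*50/(75) = 30000
    cost = 2722650 + 45000*16 + 50*6 + 45000 + 50 = 3488000

3488000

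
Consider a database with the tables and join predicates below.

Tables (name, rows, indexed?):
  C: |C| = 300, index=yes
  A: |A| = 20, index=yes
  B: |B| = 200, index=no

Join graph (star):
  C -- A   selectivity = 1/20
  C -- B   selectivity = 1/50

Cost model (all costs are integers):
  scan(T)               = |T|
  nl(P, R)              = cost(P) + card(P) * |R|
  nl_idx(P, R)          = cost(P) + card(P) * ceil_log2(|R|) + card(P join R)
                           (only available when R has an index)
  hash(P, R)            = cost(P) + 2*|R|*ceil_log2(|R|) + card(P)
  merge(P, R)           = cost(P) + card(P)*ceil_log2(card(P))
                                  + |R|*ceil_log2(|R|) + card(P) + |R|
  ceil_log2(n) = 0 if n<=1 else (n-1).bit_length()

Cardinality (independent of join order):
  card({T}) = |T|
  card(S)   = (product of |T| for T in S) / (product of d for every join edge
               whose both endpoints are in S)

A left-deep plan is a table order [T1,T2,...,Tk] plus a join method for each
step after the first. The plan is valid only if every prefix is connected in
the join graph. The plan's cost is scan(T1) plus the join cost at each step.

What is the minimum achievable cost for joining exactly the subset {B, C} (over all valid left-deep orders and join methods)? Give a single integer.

Selinger DP over subsets of {B,C}:
  {C}: scan cost=300, card=300
  {B}: scan cost=200, card=200
  {BC}: card=1200; try (C,nl_idx)→3200, (B,hash)→3800, (C,merge)→5000, (B,merge)→5100, (C,hash)→5800, (C,nl)→60200 …(+1); best=3200 via (C,nl_idx)

3200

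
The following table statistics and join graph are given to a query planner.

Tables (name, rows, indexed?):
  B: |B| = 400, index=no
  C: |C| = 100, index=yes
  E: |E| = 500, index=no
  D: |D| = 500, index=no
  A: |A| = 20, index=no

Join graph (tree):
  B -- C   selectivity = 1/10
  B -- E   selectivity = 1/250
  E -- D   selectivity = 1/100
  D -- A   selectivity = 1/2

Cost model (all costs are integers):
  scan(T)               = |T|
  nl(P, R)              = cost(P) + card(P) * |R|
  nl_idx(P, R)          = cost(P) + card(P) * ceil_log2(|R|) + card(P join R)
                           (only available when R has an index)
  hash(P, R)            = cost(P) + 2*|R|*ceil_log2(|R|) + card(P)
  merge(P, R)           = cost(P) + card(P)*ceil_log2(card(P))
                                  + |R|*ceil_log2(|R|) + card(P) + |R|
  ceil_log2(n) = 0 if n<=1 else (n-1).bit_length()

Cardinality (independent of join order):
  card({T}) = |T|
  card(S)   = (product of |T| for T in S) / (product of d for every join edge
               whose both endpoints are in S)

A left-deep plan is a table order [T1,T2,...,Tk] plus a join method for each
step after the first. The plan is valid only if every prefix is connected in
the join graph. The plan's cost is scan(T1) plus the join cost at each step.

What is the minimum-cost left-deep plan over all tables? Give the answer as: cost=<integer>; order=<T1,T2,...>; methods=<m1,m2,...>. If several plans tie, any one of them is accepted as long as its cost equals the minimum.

cost=63600; order=E,B,D,A,C; methods=hash,hash,hash,hash

Selinger DP (subsets sized 1..n):
  {B}: scan cost=400, card=400
  {C}: scan cost=100, card=100
  {E}: scan cost=500, card=500
  {D}: scan cost=500, card=500
  {A}: scan cost=20, card=20
  {BC}: card=4000; try (C,hash)→2200, (B,merge)→4900, (C,merge)→5200, (C,nl_idx)→7200, (B,hash)→7400, (B,nl)→40100 …(+1); best=2200 via (C,hash)
  {BE}: card=800; try (B,hash)→8200, (E,merge)→9400, (B,merge)→9500, (E,hash)→9800, (E,nl)→200400, (B,nl)→200500; best=8200 via (B,hash)
  {DE}: card=2500; try (E,hash)→10000, (D,hash)→10000, (E,merge)→10500, (D,merge)→10500, (E,nl)→250500, (D,nl)→250500; best=10000 via (E,hash)
  {AD}: card=5000; try (A,hash)→1200, (D,merge)→5140, (A,merge)→5620, (D,hash)→9040, (D,nl)→10020, (A,nl)→10500; best=1200 via (A,hash)
  {BCE}: card=8000; try (C,hash)→10400, (E,hash)→15200, (C,merge)→17800, (C,nl_idx)→21800, (E,merge)→59200, (C,nl)→88200 …(+1); best=10400 via (C,hash)
  {BDE}: card=4000; try (D,hash)→18000, (B,hash)→19700, (D,merge)→22000, (B,merge)→46500, (D,nl)→408200, (B,nl)→1010000; best=18000 via (D,hash)
  {ADE}: card=25000; try (A,hash)→12700, (E,hash)→15200, (A,merge)→42620, (A,nl)→60000, (E,merge)→76200, (E,nl)→2501200; best=12700 via (A,hash)
  {BCDE}: card=40000; try (C,hash)→23400, (D,hash)→27400, (C,merge)→70800, (C,nl_idx)→86000, (D,merge)→127400, (C,nl)→418000 …(+1); best=23400 via (C,hash)
  {ABDE}: card=40000; try (A,hash)→22200, (B,hash)→44900, (A,merge)→70120, (A,nl)→98000, (B,merge)→416700, (B,nl)→10012700; best=22200 via (A,hash)
  {ABCDE}: card=400000; try (C,hash)→63600, (A,hash)→63600, (C,nl_idx)→702200, (C,merge)→703000, (A,merge)→703520, (A,nl)→823400 …(+1); best=63600 via (C,hash)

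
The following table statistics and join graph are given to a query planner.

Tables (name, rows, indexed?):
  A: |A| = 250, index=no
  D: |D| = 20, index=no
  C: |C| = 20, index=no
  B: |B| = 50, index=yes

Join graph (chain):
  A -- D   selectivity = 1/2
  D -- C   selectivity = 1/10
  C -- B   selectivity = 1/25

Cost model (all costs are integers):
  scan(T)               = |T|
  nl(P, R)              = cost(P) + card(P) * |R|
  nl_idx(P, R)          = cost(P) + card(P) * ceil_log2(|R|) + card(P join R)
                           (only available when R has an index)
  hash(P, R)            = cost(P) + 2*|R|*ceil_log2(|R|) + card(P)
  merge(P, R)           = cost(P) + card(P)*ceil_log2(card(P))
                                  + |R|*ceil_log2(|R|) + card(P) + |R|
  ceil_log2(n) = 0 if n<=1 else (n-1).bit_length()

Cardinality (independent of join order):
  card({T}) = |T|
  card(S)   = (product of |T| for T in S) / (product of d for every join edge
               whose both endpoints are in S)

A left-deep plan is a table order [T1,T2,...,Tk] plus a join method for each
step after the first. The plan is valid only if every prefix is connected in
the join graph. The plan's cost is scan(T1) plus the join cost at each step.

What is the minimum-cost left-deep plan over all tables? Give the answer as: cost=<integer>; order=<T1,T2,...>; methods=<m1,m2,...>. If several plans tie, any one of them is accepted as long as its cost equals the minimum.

Selinger DP (subsets sized 1..n):
  {A}: scan cost=250, card=250
  {D}: scan cost=20, card=20
  {C}: scan cost=20, card=20
  {B}: scan cost=50, card=50
  {AD}: card=2500; try (D,hash)→700, (A,merge)→2390, (D,merge)→2620, (A,hash)→4040, (A,nl)→5020, (D,nl)→5250; best=700 via (D,hash)
  {CD}: card=40; try (D,hash)→240, (C,hash)→240, (D,merge)→260, (C,merge)→260, (D,nl)→420, (C,nl)→420; best=240 via (D,hash)
  {BC}: card=40; try (B,nl_idx)→180, (C,hash)→300, (B,merge)→490, (C,merge)→520, (B,hash)→640, (B,nl)→1020 …(+1); best=180 via (B,nl_idx)
  {ACD}: card=5000; try (A,merge)→2770, (C,hash)→3400, (A,hash)→4280, (A,nl)→10240, (C,merge)→33320, (C,nl)→50700; best=2770 via (A,merge)
  {BCD}: card=80; try (D,hash)→420, (B,nl_idx)→560, (D,merge)→580, (B,merge)→870, (B,hash)→880, (D,nl)→980 …(+1); best=420 via (D,hash)
  {ABCD}: card=10000; try (A,merge)→3310, (A,hash)→4500, (B,hash)→8370, (A,nl)→20420, (B,nl_idx)→42770, (B,merge)→73120 …(+1); best=3310 via (A,merge)

cost=3310; order=C,B,D,A; methods=nl_idx,hash,merge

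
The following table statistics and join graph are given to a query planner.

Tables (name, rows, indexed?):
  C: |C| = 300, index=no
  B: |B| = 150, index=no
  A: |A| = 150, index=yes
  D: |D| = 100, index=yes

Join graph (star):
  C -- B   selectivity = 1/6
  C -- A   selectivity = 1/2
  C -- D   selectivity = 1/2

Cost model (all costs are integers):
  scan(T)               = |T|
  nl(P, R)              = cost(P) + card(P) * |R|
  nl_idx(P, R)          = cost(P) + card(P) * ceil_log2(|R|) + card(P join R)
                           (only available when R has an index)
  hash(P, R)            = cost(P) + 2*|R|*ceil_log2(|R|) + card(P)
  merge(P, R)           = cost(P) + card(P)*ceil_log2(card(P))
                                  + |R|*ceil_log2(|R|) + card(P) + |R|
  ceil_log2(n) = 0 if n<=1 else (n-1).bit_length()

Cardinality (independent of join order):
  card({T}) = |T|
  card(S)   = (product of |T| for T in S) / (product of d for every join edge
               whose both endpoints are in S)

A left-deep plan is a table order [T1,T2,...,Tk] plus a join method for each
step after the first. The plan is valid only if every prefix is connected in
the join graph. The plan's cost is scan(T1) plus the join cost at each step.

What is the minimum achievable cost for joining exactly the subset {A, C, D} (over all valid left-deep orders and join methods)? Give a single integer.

Selinger DP over subsets of {A,C,D}:
  {C}: scan cost=300, card=300
  {A}: scan cost=150, card=150
  {D}: scan cost=100, card=100
  {AC}: card=22500; try (A,hash)→3000, (C,merge)→4500, (A,merge)→4650, (C,hash)→5700, (A,nl_idx)→25200, (C,nl)→45150 …(+1); best=3000 via (A,hash)
  {CD}: card=15000; try (D,hash)→2000, (C,merge)→3900, (D,merge)→4100, (C,hash)→5600, (D,nl_idx)→17400, (C,nl)→30100 …(+1); best=2000 via (D,hash)
  {ACD}: card=1125000; try (A,hash)→19400, (D,hash)→26900, (A,merge)→228350, (D,merge)→363800, (A,nl_idx)→1247000, (D,nl_idx)→1285500 …(+2); best=19400 via (A,hash)

19400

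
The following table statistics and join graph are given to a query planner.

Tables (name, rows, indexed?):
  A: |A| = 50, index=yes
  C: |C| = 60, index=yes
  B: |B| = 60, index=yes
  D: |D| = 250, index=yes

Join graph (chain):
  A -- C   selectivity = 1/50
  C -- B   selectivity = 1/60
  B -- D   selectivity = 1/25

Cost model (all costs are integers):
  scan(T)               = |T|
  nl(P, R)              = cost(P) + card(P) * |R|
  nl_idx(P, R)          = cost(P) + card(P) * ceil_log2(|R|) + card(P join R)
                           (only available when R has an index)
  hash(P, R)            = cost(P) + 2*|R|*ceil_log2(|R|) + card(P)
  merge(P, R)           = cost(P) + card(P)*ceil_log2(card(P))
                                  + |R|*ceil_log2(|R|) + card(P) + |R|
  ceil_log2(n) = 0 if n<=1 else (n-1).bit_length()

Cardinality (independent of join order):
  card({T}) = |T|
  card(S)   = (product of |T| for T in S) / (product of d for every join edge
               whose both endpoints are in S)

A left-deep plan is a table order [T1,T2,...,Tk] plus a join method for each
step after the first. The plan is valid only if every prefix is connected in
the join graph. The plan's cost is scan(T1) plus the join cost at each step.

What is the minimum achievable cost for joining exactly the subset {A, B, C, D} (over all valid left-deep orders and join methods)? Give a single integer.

Selinger DP over subsets of {A,B,C,D}:
  {A}: scan cost=50, card=50
  {C}: scan cost=60, card=60
  {B}: scan cost=60, card=60
  {D}: scan cost=250, card=250
  {AC}: card=60; try (C,nl_idx)→410, (A,nl_idx)→480, (A,hash)→720, (C,hash)→820, (C,merge)→820, (A,merge)→830 …(+2); best=410 via (C,nl_idx)
  {BC}: card=60; try (C,nl_idx)→480, (B,nl_idx)→480, (C,hash)→840, (B,hash)→840, (C,merge)→900, (B,merge)→900 …(+2); best=480 via (C,nl_idx)
  {BD}: card=600; try (D,nl_idx)→1140, (B,hash)→1220, (B,nl_idx)→2350, (D,merge)→2730, (B,merge)→2920, (D,hash)→4120 …(+2); best=1140 via (D,nl_idx)
  {ABC}: card=60; try (B,nl_idx)→830, (A,nl_idx)→900, (A,hash)→1140, (B,hash)→1190, (B,merge)→1250, (A,merge)→1250 …(+2); best=830 via (B,nl_idx)
  {BCD}: card=600; try (D,nl_idx)→1560, (C,hash)→2460, (D,merge)→3150, (D,hash)→4540, (C,nl_idx)→5340, (C,merge)→8160 …(+2); best=1560 via (D,nl_idx)
  {ABCD}: card=600; try (D,nl_idx)→1910, (A,hash)→2760, (D,merge)→3500, (D,hash)→4890, (A,nl_idx)→5760, (A,merge)→8510 …(+2); best=1910 via (D,nl_idx)

1910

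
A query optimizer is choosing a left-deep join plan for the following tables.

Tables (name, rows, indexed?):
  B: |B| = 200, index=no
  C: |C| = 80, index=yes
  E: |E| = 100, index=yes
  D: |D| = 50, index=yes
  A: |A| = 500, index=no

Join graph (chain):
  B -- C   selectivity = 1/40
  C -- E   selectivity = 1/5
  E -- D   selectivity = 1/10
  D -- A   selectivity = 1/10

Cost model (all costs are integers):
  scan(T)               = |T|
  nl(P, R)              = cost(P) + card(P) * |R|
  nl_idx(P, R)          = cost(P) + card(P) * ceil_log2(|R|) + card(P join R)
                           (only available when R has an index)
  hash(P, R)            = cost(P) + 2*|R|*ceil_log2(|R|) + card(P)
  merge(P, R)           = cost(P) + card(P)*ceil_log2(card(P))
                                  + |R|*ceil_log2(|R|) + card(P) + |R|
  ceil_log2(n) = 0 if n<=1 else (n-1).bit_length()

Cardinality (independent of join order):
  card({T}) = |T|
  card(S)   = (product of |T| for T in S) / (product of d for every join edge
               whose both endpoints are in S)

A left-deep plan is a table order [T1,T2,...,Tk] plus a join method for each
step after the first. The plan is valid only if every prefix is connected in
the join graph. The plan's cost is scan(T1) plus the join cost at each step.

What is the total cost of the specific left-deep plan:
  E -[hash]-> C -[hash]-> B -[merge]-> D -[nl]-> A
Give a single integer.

20118470

step 1: scan E: cost=100, card=100
step 2: join C via hash
    card(P join C) = 100*80/(5) = 1600
    cost = 100 + 2*80*7 + 100 = 1320
step 3: join B via hash
    card(P join B) = 1600*200/(40) = 8000
    cost = 1320 + 2*200*8 + 1600 = 6120
step 4: join D via merge
    card(P join D) = 8000*50/(10) = 40000
    cost = 6120 + 8000*13 + 50*6 + 8000 + 50 = 118470
step 5: join A via nl
    card(P join A) = 40000*500/(10) = 2000000
    cost = 118470 + 40000*500 = 20118470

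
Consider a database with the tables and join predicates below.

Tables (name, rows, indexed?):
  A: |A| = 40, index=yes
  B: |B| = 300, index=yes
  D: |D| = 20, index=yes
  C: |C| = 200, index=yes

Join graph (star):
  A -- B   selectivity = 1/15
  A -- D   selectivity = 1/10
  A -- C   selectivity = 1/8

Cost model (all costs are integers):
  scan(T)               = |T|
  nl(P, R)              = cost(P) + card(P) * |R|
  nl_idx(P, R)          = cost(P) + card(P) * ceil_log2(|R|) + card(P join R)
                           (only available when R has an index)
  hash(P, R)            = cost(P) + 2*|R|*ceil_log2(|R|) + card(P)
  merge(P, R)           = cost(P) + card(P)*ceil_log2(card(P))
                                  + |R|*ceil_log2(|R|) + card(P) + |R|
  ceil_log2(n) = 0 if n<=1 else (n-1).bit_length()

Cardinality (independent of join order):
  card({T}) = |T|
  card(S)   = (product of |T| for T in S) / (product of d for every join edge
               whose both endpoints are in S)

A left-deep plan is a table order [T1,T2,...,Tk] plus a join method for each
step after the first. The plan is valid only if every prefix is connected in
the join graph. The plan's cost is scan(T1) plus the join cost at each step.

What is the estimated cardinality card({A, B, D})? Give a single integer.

1600

Tables in S: A(40), B(300), D(20)
Edges inside S: A-B(d=15), A-D(d=10)
numerator = 40 * 300 * 20 = 240000
denominator = 15 * 10 = 150
card(S) = 240000 / 150 = 1600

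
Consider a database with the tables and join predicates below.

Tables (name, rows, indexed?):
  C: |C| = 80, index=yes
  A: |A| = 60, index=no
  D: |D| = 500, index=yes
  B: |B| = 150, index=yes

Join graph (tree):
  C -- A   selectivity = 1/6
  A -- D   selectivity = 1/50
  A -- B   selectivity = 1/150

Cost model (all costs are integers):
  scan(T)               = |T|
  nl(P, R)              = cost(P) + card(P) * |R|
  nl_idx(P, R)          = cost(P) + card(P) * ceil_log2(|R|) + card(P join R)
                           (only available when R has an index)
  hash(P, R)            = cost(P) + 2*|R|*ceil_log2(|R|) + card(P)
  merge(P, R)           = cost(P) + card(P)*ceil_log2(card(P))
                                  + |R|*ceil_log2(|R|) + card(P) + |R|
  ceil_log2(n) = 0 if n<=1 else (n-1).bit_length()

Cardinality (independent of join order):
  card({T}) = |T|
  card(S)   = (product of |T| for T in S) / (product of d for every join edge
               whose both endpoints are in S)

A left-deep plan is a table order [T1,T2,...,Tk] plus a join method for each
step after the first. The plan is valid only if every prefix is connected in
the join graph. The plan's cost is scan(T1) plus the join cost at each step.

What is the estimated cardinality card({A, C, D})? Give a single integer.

8000

Tables in S: A(60), C(80), D(500)
Edges inside S: C-A(d=6), A-D(d=50)
numerator = 60 * 80 * 500 = 2400000
denominator = 6 * 50 = 300
card(S) = 2400000 / 300 = 8000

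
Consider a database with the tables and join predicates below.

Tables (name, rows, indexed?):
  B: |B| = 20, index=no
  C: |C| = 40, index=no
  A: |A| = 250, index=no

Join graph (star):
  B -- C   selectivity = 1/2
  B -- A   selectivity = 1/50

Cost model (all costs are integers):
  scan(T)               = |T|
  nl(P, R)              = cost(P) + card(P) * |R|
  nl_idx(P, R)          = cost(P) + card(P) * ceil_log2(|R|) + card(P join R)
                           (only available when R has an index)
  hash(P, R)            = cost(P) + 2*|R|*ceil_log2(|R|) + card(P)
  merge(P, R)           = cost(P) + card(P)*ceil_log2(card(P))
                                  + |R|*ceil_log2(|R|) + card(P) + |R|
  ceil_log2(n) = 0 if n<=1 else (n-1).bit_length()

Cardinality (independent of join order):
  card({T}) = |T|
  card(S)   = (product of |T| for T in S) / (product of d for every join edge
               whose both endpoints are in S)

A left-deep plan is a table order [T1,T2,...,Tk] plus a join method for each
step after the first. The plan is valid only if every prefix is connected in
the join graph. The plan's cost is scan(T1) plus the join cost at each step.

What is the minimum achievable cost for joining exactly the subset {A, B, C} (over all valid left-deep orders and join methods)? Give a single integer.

Selinger DP over subsets of {A,B,C}:
  {B}: scan cost=20, card=20
  {C}: scan cost=40, card=40
  {A}: scan cost=250, card=250
  {BC}: card=400; try (B,hash)→280, (C,merge)→420, (B,merge)→440, (C,hash)→520, (C,nl)→820, (B,nl)→840; best=280 via (B,hash)
  {AB}: card=100; try (B,hash)→700, (A,merge)→2390, (B,merge)→2620, (A,hash)→4040, (A,nl)→5020, (B,nl)→5250; best=700 via (B,hash)
  {ABC}: card=2000; try (C,hash)→1280, (C,merge)→1780, (A,hash)→4680, (C,nl)→4700, (A,merge)→6530, (A,nl)→100280; best=1280 via (C,hash)

1280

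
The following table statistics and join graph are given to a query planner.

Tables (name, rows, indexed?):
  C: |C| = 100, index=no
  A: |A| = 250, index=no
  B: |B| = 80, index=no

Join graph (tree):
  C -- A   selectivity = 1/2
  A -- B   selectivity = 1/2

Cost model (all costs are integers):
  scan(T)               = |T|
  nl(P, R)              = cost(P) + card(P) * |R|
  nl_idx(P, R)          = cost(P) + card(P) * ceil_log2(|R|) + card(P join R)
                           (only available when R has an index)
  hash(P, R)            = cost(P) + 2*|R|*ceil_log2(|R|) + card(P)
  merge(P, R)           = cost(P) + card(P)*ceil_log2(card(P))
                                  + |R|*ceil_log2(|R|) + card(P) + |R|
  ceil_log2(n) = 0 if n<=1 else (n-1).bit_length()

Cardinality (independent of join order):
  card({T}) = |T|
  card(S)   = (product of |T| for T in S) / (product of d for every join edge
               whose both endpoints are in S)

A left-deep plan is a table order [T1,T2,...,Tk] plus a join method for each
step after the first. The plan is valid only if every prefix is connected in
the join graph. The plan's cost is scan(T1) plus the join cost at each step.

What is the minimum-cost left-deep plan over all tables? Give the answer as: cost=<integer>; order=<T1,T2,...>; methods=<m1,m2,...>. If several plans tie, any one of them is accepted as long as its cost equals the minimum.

Selinger DP (subsets sized 1..n):
  {C}: scan cost=100, card=100
  {A}: scan cost=250, card=250
  {B}: scan cost=80, card=80
  {AC}: card=12500; try (C,hash)→1900, (A,merge)→3150, (C,merge)→3300, (A,hash)→4200, (A,nl)→25100, (C,nl)→25250; best=1900 via (C,hash)
  {AB}: card=10000; try (B,hash)→1620, (A,merge)→2970, (B,merge)→3140, (A,hash)→4160, (A,nl)→20080, (B,nl)→20250; best=1620 via (B,hash)
  {ABC}: card=500000; try (C,hash)→13020, (B,hash)→15520, (C,merge)→152420, (B,merge)→190040, (C,nl)→1001620, (B,nl)→1001900; best=13020 via (C,hash)

cost=13020; order=A,B,C; methods=hash,hash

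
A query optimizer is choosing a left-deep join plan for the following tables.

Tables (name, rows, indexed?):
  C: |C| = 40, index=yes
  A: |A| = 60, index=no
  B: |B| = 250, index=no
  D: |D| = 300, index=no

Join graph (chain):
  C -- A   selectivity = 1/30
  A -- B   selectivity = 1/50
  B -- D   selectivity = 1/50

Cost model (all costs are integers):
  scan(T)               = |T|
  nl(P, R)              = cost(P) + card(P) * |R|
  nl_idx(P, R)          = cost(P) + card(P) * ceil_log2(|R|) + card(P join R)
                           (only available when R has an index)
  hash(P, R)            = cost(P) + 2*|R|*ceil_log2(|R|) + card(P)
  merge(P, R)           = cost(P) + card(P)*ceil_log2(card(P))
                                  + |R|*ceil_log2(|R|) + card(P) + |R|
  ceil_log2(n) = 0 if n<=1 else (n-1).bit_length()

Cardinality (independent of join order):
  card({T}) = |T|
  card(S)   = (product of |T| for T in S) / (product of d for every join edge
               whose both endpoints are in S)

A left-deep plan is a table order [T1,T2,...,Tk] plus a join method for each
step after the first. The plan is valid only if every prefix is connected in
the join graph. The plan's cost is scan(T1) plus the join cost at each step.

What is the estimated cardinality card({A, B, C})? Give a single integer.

400

Tables in S: A(60), B(250), C(40)
Edges inside S: C-A(d=30), A-B(d=50)
numerator = 60 * 250 * 40 = 600000
denominator = 30 * 50 = 1500
card(S) = 600000 / 1500 = 400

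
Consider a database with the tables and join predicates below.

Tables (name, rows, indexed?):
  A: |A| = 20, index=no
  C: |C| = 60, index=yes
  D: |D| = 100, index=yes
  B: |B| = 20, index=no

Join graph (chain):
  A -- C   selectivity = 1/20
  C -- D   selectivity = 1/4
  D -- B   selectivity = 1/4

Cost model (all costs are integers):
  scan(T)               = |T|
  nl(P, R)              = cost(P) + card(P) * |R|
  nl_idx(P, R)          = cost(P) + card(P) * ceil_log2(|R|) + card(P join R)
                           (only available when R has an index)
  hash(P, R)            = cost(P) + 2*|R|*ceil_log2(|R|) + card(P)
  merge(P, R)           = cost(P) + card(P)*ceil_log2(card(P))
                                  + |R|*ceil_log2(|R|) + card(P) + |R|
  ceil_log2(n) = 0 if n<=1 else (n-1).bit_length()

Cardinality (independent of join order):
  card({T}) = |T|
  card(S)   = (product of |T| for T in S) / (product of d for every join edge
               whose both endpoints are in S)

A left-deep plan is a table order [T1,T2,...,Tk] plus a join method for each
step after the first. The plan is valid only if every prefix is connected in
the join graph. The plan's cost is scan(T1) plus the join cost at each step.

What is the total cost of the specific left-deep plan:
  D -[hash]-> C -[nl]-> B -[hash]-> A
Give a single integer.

38620

step 1: scan D: cost=100, card=100
step 2: join C via hash
    card(P join C) = 100*60/(4) = 1500
    cost = 100 + 2*60*6 + 100 = 920
step 3: join B via nl
    card(P join B) = 1500*20/(4) = 7500
    cost = 920 + 1500*20 = 30920
step 4: join A via hash
    card(P join A) = 7500*20/(20) = 7500
    cost = 30920 + 2*20*5 + 7500 = 38620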